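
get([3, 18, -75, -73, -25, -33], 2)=-75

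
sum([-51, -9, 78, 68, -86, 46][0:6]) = slice → [-51, -9, 78, 68, -86, 46]
(-51) + (-9) + 78 + 68 + (-86) + 46
= 46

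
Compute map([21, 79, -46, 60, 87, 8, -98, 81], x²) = (21)²=441, (79)²=6241, (-46)²=2116, (60)²=3600, (87)²=7569, (8)²=64, (-98)²=9604, (81)²=6561
= [441, 6241, 2116, 3600, 7569, 64, 9604, 6561]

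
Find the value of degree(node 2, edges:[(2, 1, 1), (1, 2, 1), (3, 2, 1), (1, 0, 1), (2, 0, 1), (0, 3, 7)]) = incident: (2,1), (1,2), (3,2), (2,0)
= 4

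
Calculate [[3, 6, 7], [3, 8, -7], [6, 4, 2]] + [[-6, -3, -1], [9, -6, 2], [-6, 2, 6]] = [[-3, 3, 6], [12, 2, -5], [0, 6, 8]]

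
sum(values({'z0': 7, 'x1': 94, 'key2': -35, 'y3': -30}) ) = 36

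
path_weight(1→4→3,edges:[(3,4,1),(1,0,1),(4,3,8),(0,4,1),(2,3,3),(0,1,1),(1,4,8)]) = 16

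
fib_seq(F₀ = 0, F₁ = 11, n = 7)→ F_2 = F_1 + F_0 = 11
F_3 = F_2 + F_1 = 22
F_4 = F_3 + F_2 = 33
...
= [0, 11, 11, 22, 33, 55, 88]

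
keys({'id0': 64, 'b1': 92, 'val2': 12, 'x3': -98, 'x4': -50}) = ['id0', 'b1', 'val2', 'x3', 'x4']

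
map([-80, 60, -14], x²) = (-80)²=6400, (60)²=3600, (-14)²=196
= [6400, 3600, 196]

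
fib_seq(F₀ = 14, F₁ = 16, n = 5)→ F_2 = F_1 + F_0 = 30
F_3 = F_2 + F_1 = 46
F_4 = F_3 + F_2 = 76
= [14, 16, 30, 46, 76]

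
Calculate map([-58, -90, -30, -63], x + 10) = -58+10=-48, -90+10=-80, -30+10=-20, -63+10=-53
= [-48, -80, -20, -53]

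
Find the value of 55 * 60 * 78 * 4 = 1029600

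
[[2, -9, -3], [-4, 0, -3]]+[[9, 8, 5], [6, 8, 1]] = [[11, -1, 2], [2, 8, -2]]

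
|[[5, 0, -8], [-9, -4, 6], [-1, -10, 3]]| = -448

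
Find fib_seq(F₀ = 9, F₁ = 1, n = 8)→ F_2 = F_1 + F_0 = 10
F_3 = F_2 + F_1 = 11
F_4 = F_3 + F_2 = 21
...
= [9, 1, 10, 11, 21, 32, 53, 85]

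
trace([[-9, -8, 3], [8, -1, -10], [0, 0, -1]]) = -11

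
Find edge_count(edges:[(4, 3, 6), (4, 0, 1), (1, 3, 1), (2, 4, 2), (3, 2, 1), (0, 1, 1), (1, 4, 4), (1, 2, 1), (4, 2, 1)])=9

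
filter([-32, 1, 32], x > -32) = [1, 32]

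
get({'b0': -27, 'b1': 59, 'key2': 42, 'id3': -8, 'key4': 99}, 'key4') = 99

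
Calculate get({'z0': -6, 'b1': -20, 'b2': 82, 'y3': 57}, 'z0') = -6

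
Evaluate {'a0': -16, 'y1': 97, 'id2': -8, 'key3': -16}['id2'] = -8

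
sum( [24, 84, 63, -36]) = 24 + 84 + 63 + (-36)
= 135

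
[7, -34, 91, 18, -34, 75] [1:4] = [-34, 91, 18]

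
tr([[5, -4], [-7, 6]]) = diagonal: 5 + 6
= 11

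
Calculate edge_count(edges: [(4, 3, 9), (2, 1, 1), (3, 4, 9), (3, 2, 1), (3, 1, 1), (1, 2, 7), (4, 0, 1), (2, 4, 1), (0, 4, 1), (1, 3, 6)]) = 10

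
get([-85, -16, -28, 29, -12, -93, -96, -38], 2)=-28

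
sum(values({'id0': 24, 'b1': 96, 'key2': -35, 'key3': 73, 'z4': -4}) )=154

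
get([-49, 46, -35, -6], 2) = -35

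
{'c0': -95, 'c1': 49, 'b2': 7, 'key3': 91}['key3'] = 91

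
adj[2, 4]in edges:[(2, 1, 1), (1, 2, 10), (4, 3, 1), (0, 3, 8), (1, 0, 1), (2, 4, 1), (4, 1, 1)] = 1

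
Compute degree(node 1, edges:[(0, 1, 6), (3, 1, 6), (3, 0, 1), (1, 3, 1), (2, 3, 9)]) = 3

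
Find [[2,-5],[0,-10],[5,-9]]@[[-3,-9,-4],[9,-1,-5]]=C[0][0] = (2)*(-3) + (-5)*(9) = -51
C[0][1] = (2)*(-9) + (-5)*(-1) = -13
C[0][2] = (2)*(-4) + (-5)*(-5) = 17
C[1][0] = (0)*(-3) + (-10)*(9) = -90
C[1][1] = (0)*(-9) + (-10)*(-1) = 10
C[1][2] = (0)*(-4) + (-10)*(-5) = 50
... (3 more cells)
= [[-51, -13, 17], [-90, 10, 50], [-96, -36, 25]]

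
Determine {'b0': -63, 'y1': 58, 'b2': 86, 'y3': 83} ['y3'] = 83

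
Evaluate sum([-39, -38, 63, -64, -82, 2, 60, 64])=-34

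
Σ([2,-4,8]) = 2 + -4 + 8
= 6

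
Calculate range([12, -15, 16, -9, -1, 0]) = 31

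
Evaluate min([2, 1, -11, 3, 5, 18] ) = -11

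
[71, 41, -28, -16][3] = -16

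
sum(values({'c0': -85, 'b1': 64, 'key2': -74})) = -95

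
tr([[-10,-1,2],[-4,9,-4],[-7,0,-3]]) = -4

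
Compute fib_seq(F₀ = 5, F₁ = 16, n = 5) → [5, 16, 21, 37, 58]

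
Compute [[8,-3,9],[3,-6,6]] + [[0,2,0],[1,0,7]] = [[8, -1, 9], [4, -6, 13]]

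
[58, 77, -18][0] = 58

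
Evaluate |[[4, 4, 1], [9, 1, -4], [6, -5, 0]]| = -227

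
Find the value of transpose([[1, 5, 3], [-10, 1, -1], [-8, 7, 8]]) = [[1, -10, -8], [5, 1, 7], [3, -1, 8]]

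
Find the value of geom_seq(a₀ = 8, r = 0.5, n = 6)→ [8.0, 4.0, 2.0, 1.0, 0.5, 0.25]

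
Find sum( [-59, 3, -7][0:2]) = -56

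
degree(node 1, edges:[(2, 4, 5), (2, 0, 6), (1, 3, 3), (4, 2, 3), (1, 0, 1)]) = incident: (1,3), (1,0)
= 2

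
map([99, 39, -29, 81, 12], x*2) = 99*2=198, 39*2=78, -29*2=-58, 81*2=162, 12*2=24
= [198, 78, -58, 162, 24]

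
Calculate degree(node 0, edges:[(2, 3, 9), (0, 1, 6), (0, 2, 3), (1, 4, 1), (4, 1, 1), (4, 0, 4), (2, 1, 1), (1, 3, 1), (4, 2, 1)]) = incident: (0,1), (0,2), (4,0)
= 3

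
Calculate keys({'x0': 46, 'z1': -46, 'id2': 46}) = ['x0', 'z1', 'id2']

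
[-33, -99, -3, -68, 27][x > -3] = keep x where x > -3: -33✗, -99✗, -3✗, -68✗, 27✓
= [27]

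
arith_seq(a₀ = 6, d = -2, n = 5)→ a_0 = 6 + 0*-2 = 6
a_1 = 6 + 1*-2 = 4
a_2 = 6 + 2*-2 = 2
...
= [6, 4, 2, 0, -2]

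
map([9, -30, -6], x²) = [81, 900, 36]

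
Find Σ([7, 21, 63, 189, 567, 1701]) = 2548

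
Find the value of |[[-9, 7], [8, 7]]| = (-9)*(7) - (7)*(8)
= -119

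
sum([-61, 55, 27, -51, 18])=-12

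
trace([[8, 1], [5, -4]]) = 4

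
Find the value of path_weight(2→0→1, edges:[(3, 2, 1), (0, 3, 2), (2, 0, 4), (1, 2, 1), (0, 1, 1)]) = 5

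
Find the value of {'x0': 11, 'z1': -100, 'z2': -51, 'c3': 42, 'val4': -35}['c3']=42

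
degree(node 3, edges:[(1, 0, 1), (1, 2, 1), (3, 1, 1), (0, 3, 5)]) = 2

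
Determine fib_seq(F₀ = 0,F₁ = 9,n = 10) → F_2 = F_1 + F_0 = 9
F_3 = F_2 + F_1 = 18
F_4 = F_3 + F_2 = 27
...
= [0, 9, 9, 18, 27, 45, 72, 117, 189, 306]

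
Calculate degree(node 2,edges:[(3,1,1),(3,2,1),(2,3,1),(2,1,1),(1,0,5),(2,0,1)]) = 4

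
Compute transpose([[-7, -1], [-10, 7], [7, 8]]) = [[-7, -10, 7], [-1, 7, 8]]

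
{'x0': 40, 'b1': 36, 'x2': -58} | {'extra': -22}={'x0': 40, 'b1': 36, 'x2': -58, 'extra': -22}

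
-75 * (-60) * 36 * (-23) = -3726000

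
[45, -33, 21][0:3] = [45, -33, 21]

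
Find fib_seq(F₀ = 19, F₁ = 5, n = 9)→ [19, 5, 24, 29, 53, 82, 135, 217, 352]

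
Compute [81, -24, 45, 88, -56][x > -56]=keep x where x > -56: 81✓, -24✓, 45✓, 88✓, -56✗
= [81, -24, 45, 88]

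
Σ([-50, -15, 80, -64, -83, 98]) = -34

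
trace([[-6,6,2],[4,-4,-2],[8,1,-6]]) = -16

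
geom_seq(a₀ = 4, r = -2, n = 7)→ a_0 = 4*(-2)^0 = 4
a_1 = 4*(-2)^1 = -8
a_2 = 4*(-2)^2 = 16
...
= [4, -8, 16, -32, 64, -128, 256]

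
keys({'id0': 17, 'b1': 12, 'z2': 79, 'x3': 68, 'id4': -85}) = ['id0', 'b1', 'z2', 'x3', 'id4']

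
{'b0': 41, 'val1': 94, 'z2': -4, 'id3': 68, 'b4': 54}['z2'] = -4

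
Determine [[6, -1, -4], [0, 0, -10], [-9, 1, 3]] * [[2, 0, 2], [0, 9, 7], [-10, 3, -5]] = [[52, -21, 25], [100, -30, 50], [-48, 18, -26]]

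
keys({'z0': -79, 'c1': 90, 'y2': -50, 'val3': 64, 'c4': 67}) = ['z0', 'c1', 'y2', 'val3', 'c4']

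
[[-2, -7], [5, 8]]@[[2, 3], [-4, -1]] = [[24, 1], [-22, 7]]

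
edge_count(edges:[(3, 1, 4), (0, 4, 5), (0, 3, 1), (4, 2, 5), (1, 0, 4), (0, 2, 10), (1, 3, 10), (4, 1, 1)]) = 8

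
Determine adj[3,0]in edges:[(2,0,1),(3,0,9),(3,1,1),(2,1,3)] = 9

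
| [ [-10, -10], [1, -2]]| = (-10)*(-2) - (-10)*(1)
= 30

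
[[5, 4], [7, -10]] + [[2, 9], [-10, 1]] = [[7, 13], [-3, -9]]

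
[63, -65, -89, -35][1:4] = [-65, -89, -35]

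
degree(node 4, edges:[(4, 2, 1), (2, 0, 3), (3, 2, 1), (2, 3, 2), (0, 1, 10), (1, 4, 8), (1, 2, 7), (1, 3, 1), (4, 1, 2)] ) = 3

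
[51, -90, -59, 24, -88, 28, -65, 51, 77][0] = 51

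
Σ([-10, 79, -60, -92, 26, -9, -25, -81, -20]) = (-10) + 79 + (-60) + (-92) + 26 + (-9) + (-25) + (-81) + (-20)
= -192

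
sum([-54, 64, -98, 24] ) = -64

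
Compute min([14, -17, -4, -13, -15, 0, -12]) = -17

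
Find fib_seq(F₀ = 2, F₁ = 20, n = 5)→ [2, 20, 22, 42, 64]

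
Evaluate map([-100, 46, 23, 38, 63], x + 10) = -100+10=-90, 46+10=56, 23+10=33, 38+10=48, 63+10=73
= [-90, 56, 33, 48, 73]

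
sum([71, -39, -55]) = -23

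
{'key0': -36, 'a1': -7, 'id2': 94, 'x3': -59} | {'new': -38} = {'key0': -36, 'a1': -7, 'id2': 94, 'x3': -59, 'new': -38}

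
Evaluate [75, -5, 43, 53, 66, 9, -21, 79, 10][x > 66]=keep x where x > 66: 75✓, -5✗, 43✗, 53✗, 66✗, 9✗, -21✗, 79✓, 10✗
= [75, 79]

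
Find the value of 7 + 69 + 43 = 119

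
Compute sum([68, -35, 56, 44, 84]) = 68 + (-35) + 56 + 44 + 84
= 217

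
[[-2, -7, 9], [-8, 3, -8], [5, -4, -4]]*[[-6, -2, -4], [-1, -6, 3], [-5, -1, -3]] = [[-26, 37, -40], [85, 6, 65], [-6, 18, -20]]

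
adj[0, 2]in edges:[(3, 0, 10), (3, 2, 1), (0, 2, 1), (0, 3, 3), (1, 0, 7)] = 1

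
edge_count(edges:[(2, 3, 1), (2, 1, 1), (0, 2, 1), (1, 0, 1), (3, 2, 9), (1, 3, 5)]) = 6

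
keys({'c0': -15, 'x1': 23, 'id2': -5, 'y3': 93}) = ['c0', 'x1', 'id2', 'y3']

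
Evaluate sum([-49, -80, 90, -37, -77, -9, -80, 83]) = -159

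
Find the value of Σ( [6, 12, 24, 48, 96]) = 186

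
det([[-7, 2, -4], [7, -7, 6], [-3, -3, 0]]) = (1)*(-7)*det([[-7, 6], [-3, 0]]) + (-1)*(2)*det([[7, 6], [-3, 0]]) + (1)*(-4)*det([[7, -7], [-3, -3]])
= -126 + -36 + 168
= 6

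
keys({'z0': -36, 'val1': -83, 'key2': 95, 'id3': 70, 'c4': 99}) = ['z0', 'val1', 'key2', 'id3', 'c4']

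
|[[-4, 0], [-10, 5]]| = -20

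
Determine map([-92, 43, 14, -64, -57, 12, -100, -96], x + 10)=[-82, 53, 24, -54, -47, 22, -90, -86]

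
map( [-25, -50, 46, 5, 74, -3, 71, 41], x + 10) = -25+10=-15, -50+10=-40, 46+10=56, 5+10=15, 74+10=84, -3+10=7, 71+10=81, 41+10=51
= [-15, -40, 56, 15, 84, 7, 81, 51]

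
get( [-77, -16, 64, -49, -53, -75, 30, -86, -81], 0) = -77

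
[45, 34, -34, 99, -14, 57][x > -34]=[45, 34, 99, -14, 57]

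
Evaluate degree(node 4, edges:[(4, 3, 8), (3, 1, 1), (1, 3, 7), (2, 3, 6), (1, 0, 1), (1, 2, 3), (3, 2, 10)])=1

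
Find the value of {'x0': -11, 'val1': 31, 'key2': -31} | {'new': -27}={'x0': -11, 'val1': 31, 'key2': -31, 'new': -27}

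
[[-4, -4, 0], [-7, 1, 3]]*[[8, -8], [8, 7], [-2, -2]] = C[0][0] = (-4)*(8) + (-4)*(8) + (0)*(-2) = -64
C[0][1] = (-4)*(-8) + (-4)*(7) + (0)*(-2) = 4
C[1][0] = (-7)*(8) + (1)*(8) + (3)*(-2) = -54
C[1][1] = (-7)*(-8) + (1)*(7) + (3)*(-2) = 57
= [[-64, 4], [-54, 57]]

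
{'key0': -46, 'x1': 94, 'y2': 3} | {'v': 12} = {'key0': -46, 'x1': 94, 'y2': 3, 'v': 12}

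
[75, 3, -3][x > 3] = [75]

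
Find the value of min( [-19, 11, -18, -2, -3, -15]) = -19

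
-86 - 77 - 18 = -181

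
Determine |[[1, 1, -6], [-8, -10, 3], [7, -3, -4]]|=(1)*(1)*det([[-10, 3], [-3, -4]]) + (-1)*(1)*det([[-8, 3], [7, -4]]) + (1)*(-6)*det([[-8, -10], [7, -3]])
= 49 + -11 + -564
= -526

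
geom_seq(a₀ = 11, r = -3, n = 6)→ a_0 = 11*(-3)^0 = 11
a_1 = 11*(-3)^1 = -33
a_2 = 11*(-3)^2 = 99
...
= [11, -33, 99, -297, 891, -2673]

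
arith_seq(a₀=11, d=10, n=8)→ [11, 21, 31, 41, 51, 61, 71, 81]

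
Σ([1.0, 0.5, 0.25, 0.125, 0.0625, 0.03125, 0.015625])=1.0 + 0.5 + 0.25 + 0.125 + 0.0625 + 0.03125 + 0.015625
= 1.984375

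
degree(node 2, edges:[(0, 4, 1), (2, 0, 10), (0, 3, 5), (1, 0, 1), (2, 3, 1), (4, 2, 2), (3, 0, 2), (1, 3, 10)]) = incident: (2,0), (2,3), (4,2)
= 3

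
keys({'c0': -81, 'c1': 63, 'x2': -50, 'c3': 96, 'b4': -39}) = ['c0', 'c1', 'x2', 'c3', 'b4']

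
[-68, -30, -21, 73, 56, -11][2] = -21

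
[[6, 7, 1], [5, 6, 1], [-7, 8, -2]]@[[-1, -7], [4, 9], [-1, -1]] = C[0][0] = (6)*(-1) + (7)*(4) + (1)*(-1) = 21
C[0][1] = (6)*(-7) + (7)*(9) + (1)*(-1) = 20
C[1][0] = (5)*(-1) + (6)*(4) + (1)*(-1) = 18
C[1][1] = (5)*(-7) + (6)*(9) + (1)*(-1) = 18
C[2][0] = (-7)*(-1) + (8)*(4) + (-2)*(-1) = 41
C[2][1] = (-7)*(-7) + (8)*(9) + (-2)*(-1) = 123
= [[21, 20], [18, 18], [41, 123]]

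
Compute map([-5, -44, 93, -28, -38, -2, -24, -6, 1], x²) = (-5)²=25, (-44)²=1936, (93)²=8649, (-28)²=784, (-38)²=1444, (-2)²=4, (-24)²=576, (-6)²=36, (1)²=1
= [25, 1936, 8649, 784, 1444, 4, 576, 36, 1]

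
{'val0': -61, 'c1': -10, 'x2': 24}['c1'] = -10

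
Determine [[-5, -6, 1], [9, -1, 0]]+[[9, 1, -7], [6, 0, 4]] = [[4, -5, -6], [15, -1, 4]]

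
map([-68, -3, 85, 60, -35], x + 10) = -68+10=-58, -3+10=7, 85+10=95, 60+10=70, -35+10=-25
= [-58, 7, 95, 70, -25]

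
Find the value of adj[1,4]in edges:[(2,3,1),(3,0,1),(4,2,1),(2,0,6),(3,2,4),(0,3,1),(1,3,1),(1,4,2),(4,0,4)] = 2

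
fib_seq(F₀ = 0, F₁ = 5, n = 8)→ F_2 = F_1 + F_0 = 5
F_3 = F_2 + F_1 = 10
F_4 = F_3 + F_2 = 15
...
= [0, 5, 5, 10, 15, 25, 40, 65]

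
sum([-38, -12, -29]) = (-38) + (-12) + (-29)
= -79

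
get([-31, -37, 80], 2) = 80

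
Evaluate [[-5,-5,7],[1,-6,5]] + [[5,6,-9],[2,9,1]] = [[0, 1, -2], [3, 3, 6]]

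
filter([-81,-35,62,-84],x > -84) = keep x where x > -84: -81✓, -35✓, 62✓, -84✗
= [-81, -35, 62]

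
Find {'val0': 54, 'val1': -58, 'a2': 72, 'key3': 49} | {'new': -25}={'val0': 54, 'val1': -58, 'a2': 72, 'key3': 49, 'new': -25}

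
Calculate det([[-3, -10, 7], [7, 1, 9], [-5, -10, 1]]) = -208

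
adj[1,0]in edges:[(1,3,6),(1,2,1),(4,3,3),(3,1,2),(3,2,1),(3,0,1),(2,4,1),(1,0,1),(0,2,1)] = 1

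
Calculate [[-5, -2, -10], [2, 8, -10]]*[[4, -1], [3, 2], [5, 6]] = C[0][0] = (-5)*(4) + (-2)*(3) + (-10)*(5) = -76
C[0][1] = (-5)*(-1) + (-2)*(2) + (-10)*(6) = -59
C[1][0] = (2)*(4) + (8)*(3) + (-10)*(5) = -18
C[1][1] = (2)*(-1) + (8)*(2) + (-10)*(6) = -46
= [[-76, -59], [-18, -46]]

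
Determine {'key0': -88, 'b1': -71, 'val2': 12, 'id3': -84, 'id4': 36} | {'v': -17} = {'key0': -88, 'b1': -71, 'val2': 12, 'id3': -84, 'id4': 36, 'v': -17}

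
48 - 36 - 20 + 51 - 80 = -37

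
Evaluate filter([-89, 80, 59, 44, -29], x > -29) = [80, 59, 44]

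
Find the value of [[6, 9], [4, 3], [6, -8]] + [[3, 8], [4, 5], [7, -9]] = [[9, 17], [8, 8], [13, -17]]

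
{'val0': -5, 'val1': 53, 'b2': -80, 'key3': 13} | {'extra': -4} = {'val0': -5, 'val1': 53, 'b2': -80, 'key3': 13, 'extra': -4}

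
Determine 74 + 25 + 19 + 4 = 122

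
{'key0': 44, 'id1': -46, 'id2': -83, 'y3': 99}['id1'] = -46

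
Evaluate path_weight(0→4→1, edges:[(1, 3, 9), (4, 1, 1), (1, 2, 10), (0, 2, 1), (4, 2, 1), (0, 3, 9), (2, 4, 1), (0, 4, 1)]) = 2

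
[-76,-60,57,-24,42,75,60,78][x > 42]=keep x where x > 42: -76✗, -60✗, 57✓, -24✗, 42✗, 75✓, 60✓, 78✓
= [57, 75, 60, 78]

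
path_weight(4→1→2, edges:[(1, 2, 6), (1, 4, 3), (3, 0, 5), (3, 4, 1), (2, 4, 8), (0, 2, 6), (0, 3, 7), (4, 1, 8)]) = 14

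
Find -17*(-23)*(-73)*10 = -285430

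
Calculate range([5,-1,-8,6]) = 14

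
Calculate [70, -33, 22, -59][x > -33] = [70, 22]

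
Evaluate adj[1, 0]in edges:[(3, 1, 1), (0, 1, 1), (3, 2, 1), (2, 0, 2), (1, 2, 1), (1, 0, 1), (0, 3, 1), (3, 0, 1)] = 1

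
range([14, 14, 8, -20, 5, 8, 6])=34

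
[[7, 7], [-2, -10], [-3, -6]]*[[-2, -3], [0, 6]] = C[0][0] = (7)*(-2) + (7)*(0) = -14
C[0][1] = (7)*(-3) + (7)*(6) = 21
C[1][0] = (-2)*(-2) + (-10)*(0) = 4
C[1][1] = (-2)*(-3) + (-10)*(6) = -54
C[2][0] = (-3)*(-2) + (-6)*(0) = 6
C[2][1] = (-3)*(-3) + (-6)*(6) = -27
= [[-14, 21], [4, -54], [6, -27]]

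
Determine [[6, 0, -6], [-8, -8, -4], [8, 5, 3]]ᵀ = [[6, -8, 8], [0, -8, 5], [-6, -4, 3]]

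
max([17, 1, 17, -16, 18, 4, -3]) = 18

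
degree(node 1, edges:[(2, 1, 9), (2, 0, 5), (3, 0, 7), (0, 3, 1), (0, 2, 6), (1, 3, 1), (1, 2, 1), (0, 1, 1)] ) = 4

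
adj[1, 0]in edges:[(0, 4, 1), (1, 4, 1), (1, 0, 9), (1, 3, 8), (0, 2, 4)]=9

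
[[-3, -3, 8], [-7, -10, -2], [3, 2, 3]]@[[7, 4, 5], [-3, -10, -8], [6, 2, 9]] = [[36, 34, 81], [-31, 68, 27], [33, -2, 26]]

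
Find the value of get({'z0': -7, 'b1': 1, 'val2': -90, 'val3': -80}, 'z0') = -7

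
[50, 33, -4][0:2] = [50, 33]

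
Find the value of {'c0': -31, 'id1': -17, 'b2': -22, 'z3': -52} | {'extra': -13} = {'c0': -31, 'id1': -17, 'b2': -22, 'z3': -52, 'extra': -13}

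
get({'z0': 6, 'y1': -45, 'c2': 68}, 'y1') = -45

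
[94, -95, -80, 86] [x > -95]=keep x where x > -95: 94✓, -95✗, -80✓, 86✓
= [94, -80, 86]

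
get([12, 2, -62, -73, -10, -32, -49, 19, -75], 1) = 2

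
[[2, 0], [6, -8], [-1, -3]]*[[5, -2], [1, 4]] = [[10, -4], [22, -44], [-8, -10]]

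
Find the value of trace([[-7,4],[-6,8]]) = 1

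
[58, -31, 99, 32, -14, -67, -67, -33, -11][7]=-33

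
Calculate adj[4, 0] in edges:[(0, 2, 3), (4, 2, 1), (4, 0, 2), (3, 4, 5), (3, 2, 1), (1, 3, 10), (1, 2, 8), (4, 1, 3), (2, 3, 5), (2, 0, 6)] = 2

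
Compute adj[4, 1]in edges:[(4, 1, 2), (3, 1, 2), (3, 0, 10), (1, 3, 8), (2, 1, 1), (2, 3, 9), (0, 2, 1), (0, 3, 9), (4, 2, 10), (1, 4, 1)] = 2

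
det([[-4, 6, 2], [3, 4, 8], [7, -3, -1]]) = (1)*(-4)*det([[4, 8], [-3, -1]]) + (-1)*(6)*det([[3, 8], [7, -1]]) + (1)*(2)*det([[3, 4], [7, -3]])
= -80 + 354 + -74
= 200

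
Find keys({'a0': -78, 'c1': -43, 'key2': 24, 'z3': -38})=['a0', 'c1', 'key2', 'z3']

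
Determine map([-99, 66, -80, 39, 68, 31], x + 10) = -99+10=-89, 66+10=76, -80+10=-70, 39+10=49, 68+10=78, 31+10=41
= [-89, 76, -70, 49, 78, 41]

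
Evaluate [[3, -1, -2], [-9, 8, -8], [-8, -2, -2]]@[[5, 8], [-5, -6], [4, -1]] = [[12, 32], [-117, -112], [-38, -50]]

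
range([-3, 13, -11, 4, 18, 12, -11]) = 29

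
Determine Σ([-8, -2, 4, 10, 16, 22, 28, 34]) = (-8) + (-2) + 4 + 10 + 16 + 22 + 28 + 34
= 104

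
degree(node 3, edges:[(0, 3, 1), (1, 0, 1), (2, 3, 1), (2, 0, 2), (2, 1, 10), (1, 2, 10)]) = incident: (0,3), (2,3)
= 2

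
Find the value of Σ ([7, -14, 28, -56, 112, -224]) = -147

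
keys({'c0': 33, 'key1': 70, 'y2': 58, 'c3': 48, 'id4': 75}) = ['c0', 'key1', 'y2', 'c3', 'id4']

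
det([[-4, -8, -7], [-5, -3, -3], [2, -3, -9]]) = 189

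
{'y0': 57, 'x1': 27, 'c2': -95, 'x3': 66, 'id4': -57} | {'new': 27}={'y0': 57, 'x1': 27, 'c2': -95, 'x3': 66, 'id4': -57, 'new': 27}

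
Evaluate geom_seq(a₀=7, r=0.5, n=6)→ [7.0, 3.5, 1.75, 0.875, 0.4375, 0.21875]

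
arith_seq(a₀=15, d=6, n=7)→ [15, 21, 27, 33, 39, 45, 51]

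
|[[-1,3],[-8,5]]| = (-1)*(5) - (3)*(-8)
= 19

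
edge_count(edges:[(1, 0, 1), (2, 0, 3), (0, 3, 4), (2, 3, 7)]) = 4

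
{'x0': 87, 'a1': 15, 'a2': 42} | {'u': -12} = {'x0': 87, 'a1': 15, 'a2': 42, 'u': -12}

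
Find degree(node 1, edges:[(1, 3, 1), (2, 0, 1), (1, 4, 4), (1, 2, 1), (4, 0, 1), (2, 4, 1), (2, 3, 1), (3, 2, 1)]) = incident: (1,3), (1,4), (1,2)
= 3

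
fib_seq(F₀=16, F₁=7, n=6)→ F_2 = F_1 + F_0 = 23
F_3 = F_2 + F_1 = 30
F_4 = F_3 + F_2 = 53
...
= [16, 7, 23, 30, 53, 83]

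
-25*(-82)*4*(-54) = -442800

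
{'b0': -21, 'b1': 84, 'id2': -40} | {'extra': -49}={'b0': -21, 'b1': 84, 'id2': -40, 'extra': -49}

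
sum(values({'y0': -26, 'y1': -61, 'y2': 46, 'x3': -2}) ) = (-26) + (-61) + 46 + (-2)
= -43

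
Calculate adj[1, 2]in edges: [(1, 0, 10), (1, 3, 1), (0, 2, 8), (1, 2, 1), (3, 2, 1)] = 1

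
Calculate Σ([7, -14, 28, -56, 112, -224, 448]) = 301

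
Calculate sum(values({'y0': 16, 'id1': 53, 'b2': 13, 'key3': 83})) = 16 + 53 + 13 + 83
= 165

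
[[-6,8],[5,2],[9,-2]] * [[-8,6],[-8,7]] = C[0][0] = (-6)*(-8) + (8)*(-8) = -16
C[0][1] = (-6)*(6) + (8)*(7) = 20
C[1][0] = (5)*(-8) + (2)*(-8) = -56
C[1][1] = (5)*(6) + (2)*(7) = 44
C[2][0] = (9)*(-8) + (-2)*(-8) = -56
C[2][1] = (9)*(6) + (-2)*(7) = 40
= [[-16, 20], [-56, 44], [-56, 40]]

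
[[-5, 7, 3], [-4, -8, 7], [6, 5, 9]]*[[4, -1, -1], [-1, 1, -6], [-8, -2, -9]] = C[0][0] = (-5)*(4) + (7)*(-1) + (3)*(-8) = -51
C[0][1] = (-5)*(-1) + (7)*(1) + (3)*(-2) = 6
C[0][2] = (-5)*(-1) + (7)*(-6) + (3)*(-9) = -64
C[1][0] = (-4)*(4) + (-8)*(-1) + (7)*(-8) = -64
C[1][1] = (-4)*(-1) + (-8)*(1) + (7)*(-2) = -18
C[1][2] = (-4)*(-1) + (-8)*(-6) + (7)*(-9) = -11
... (3 more cells)
= [[-51, 6, -64], [-64, -18, -11], [-53, -19, -117]]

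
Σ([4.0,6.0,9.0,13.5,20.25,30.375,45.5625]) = 4.0 + 6.0 + 9.0 + 13.5 + 20.25 + 30.375 + 45.5625
= 128.6875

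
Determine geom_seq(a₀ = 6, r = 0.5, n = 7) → [6.0, 3.0, 1.5, 0.75, 0.375, 0.1875, 0.09375]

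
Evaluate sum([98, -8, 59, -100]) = 98 + (-8) + 59 + (-100)
= 49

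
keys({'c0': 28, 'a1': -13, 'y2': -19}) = ['c0', 'a1', 'y2']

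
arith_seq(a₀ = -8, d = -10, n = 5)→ [-8, -18, -28, -38, -48]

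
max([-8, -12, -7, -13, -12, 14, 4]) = 14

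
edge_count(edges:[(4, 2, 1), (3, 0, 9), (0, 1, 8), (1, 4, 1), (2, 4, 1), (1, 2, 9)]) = 6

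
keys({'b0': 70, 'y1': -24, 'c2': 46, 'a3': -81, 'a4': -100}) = ['b0', 'y1', 'c2', 'a3', 'a4']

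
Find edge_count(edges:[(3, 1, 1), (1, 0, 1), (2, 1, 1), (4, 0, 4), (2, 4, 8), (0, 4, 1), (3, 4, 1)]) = 7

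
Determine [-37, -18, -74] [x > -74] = keep x where x > -74: -37✓, -18✓, -74✗
= [-37, -18]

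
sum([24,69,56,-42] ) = 107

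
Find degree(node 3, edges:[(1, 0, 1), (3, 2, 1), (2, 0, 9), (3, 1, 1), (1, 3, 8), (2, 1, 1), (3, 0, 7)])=incident: (3,2), (3,1), (1,3), (3,0)
= 4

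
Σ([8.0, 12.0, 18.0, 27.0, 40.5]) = 8.0 + 12.0 + 18.0 + 27.0 + 40.5
= 105.5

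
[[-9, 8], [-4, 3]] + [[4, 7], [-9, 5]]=[[-5, 15], [-13, 8]]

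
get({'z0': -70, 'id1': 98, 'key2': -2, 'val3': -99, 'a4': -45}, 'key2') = -2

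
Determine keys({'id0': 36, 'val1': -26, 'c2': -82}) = ['id0', 'val1', 'c2']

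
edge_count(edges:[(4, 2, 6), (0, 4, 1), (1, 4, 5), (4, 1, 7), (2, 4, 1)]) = 5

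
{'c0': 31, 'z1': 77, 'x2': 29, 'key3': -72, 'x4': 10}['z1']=77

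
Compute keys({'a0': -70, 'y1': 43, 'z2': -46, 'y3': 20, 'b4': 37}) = ['a0', 'y1', 'z2', 'y3', 'b4']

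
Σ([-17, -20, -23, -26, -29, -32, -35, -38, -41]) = -261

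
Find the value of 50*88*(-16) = -70400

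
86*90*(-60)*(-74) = 34365600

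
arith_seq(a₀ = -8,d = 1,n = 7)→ [-8, -7, -6, -5, -4, -3, -2]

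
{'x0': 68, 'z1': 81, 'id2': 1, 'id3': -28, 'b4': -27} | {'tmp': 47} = {'x0': 68, 'z1': 81, 'id2': 1, 'id3': -28, 'b4': -27, 'tmp': 47}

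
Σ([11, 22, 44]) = 11 + 22 + 44
= 77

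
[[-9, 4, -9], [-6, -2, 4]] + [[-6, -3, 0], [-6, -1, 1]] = [[-15, 1, -9], [-12, -3, 5]]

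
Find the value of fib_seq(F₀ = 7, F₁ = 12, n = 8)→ [7, 12, 19, 31, 50, 81, 131, 212]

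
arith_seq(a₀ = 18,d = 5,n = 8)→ [18, 23, 28, 33, 38, 43, 48, 53]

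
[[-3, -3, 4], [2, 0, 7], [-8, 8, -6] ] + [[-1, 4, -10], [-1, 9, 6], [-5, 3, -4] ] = [[-4, 1, -6], [1, 9, 13], [-13, 11, -10]]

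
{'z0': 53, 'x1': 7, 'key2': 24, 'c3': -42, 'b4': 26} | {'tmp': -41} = {'z0': 53, 'x1': 7, 'key2': 24, 'c3': -42, 'b4': 26, 'tmp': -41}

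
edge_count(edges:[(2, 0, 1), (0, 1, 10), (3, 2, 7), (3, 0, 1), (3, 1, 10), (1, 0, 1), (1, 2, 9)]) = 7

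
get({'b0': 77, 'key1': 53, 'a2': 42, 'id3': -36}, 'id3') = -36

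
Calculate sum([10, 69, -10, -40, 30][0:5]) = slice → [10, 69, -10, -40, 30]
10 + 69 + (-10) + (-40) + 30
= 59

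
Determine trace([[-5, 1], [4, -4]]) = -9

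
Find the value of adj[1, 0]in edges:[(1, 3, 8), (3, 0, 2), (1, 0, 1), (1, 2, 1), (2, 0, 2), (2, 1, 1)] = 1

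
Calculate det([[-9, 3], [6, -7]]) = 45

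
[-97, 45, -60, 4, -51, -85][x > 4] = keep x where x > 4: -97✗, 45✓, -60✗, 4✗, -51✗, -85✗
= [45]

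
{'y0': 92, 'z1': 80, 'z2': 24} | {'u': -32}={'y0': 92, 'z1': 80, 'z2': 24, 'u': -32}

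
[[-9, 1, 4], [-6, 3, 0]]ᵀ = [[-9, -6], [1, 3], [4, 0]]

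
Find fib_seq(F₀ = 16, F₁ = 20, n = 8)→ F_2 = F_1 + F_0 = 36
F_3 = F_2 + F_1 = 56
F_4 = F_3 + F_2 = 92
...
= [16, 20, 36, 56, 92, 148, 240, 388]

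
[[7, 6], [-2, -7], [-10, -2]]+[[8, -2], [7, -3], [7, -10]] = [[15, 4], [5, -10], [-3, -12]]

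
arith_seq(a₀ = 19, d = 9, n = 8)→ a_0 = 19 + 0*9 = 19
a_1 = 19 + 1*9 = 28
a_2 = 19 + 2*9 = 37
...
= [19, 28, 37, 46, 55, 64, 73, 82]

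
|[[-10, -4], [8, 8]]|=(-10)*(8) - (-4)*(8)
= -48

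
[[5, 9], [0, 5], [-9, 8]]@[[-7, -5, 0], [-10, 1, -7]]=[[-125, -16, -63], [-50, 5, -35], [-17, 53, -56]]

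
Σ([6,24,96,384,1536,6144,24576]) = 6 + 24 + 96 + 384 + 1536 + 6144 + 24576
= 32766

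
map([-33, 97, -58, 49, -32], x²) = (-33)²=1089, (97)²=9409, (-58)²=3364, (49)²=2401, (-32)²=1024
= [1089, 9409, 3364, 2401, 1024]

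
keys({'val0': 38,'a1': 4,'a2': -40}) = ['val0', 'a1', 'a2']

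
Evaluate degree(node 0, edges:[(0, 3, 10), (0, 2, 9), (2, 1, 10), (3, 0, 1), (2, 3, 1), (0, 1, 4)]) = 4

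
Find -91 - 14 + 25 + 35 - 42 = -87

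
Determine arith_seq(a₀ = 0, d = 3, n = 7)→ [0, 3, 6, 9, 12, 15, 18]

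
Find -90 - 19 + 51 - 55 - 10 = -123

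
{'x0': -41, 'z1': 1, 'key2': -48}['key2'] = -48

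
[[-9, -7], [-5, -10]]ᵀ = [[-9, -5], [-7, -10]]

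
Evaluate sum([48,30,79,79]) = 48 + 30 + 79 + 79
= 236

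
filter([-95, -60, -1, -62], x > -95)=keep x where x > -95: -95✗, -60✓, -1✓, -62✓
= [-60, -1, -62]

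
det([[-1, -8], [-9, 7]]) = -79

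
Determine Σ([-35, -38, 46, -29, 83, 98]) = 125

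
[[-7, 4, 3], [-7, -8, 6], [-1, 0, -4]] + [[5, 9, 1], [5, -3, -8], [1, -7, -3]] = [[-2, 13, 4], [-2, -11, -2], [0, -7, -7]]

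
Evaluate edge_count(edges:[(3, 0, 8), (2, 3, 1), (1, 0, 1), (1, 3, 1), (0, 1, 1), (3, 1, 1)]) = 6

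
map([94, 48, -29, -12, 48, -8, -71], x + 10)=[104, 58, -19, -2, 58, 2, -61]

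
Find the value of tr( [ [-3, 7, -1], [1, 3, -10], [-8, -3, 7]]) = 7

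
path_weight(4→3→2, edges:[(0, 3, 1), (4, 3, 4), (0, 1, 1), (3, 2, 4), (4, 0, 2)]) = w(4→3)=4 + w(3→2)=4
= 8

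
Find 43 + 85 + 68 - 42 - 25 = 129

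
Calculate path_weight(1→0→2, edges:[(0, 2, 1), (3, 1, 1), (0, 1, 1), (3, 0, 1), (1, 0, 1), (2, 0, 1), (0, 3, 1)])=2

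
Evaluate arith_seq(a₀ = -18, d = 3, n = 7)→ a_0 = -18 + 0*3 = -18
a_1 = -18 + 1*3 = -15
a_2 = -18 + 2*3 = -12
...
= [-18, -15, -12, -9, -6, -3, 0]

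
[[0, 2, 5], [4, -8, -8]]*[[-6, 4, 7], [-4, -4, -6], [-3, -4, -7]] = C[0][0] = (0)*(-6) + (2)*(-4) + (5)*(-3) = -23
C[0][1] = (0)*(4) + (2)*(-4) + (5)*(-4) = -28
C[0][2] = (0)*(7) + (2)*(-6) + (5)*(-7) = -47
C[1][0] = (4)*(-6) + (-8)*(-4) + (-8)*(-3) = 32
C[1][1] = (4)*(4) + (-8)*(-4) + (-8)*(-4) = 80
C[1][2] = (4)*(7) + (-8)*(-6) + (-8)*(-7) = 132
= [[-23, -28, -47], [32, 80, 132]]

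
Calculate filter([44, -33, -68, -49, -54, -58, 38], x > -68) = [44, -33, -49, -54, -58, 38]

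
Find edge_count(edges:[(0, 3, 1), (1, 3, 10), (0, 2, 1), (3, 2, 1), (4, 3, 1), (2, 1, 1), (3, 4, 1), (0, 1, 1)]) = 8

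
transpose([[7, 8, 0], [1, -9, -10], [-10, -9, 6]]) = [[7, 1, -10], [8, -9, -9], [0, -10, 6]]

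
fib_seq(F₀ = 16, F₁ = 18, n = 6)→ [16, 18, 34, 52, 86, 138]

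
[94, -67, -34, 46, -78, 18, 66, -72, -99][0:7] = [94, -67, -34, 46, -78, 18, 66]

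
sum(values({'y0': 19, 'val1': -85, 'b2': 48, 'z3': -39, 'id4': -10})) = 19 + (-85) + 48 + (-39) + (-10)
= -67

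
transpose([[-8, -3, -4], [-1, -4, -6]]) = [[-8, -1], [-3, -4], [-4, -6]]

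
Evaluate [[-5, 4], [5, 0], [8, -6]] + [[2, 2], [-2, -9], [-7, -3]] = [[-3, 6], [3, -9], [1, -9]]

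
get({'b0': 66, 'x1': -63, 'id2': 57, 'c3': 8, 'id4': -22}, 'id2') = 57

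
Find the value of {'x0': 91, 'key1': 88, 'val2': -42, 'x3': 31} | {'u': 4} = {'x0': 91, 'key1': 88, 'val2': -42, 'x3': 31, 'u': 4}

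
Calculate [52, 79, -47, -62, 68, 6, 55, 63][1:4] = [79, -47, -62]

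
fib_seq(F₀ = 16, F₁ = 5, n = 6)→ [16, 5, 21, 26, 47, 73]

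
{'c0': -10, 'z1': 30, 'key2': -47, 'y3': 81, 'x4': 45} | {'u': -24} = {'c0': -10, 'z1': 30, 'key2': -47, 'y3': 81, 'x4': 45, 'u': -24}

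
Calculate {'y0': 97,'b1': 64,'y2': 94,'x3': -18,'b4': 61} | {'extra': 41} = {'y0': 97, 'b1': 64, 'y2': 94, 'x3': -18, 'b4': 61, 'extra': 41}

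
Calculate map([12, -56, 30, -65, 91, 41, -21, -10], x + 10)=12+10=22, -56+10=-46, 30+10=40, -65+10=-55, 91+10=101, 41+10=51, -21+10=-11, -10+10=0
= [22, -46, 40, -55, 101, 51, -11, 0]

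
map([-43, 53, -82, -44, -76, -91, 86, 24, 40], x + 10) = -43+10=-33, 53+10=63, -82+10=-72, -44+10=-34, -76+10=-66, -91+10=-81, 86+10=96, 24+10=34, 40+10=50
= [-33, 63, -72, -34, -66, -81, 96, 34, 50]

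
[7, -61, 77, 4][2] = 77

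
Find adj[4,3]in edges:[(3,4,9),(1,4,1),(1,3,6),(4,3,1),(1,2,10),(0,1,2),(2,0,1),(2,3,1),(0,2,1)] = 1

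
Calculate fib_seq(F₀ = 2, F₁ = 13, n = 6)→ [2, 13, 15, 28, 43, 71]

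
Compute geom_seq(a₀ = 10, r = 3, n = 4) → [10, 30, 90, 270]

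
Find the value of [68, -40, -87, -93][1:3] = [-40, -87]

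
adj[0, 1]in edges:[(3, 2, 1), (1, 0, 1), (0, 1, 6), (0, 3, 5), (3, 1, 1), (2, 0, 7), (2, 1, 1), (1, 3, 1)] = 6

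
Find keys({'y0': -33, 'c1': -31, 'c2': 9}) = ['y0', 'c1', 'c2']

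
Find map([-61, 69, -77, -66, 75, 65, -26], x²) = [3721, 4761, 5929, 4356, 5625, 4225, 676]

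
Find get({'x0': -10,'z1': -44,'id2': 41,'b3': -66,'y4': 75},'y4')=75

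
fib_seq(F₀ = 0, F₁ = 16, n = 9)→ [0, 16, 16, 32, 48, 80, 128, 208, 336]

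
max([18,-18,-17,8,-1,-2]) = 18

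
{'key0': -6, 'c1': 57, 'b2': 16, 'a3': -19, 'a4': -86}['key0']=-6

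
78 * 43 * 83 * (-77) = -21435414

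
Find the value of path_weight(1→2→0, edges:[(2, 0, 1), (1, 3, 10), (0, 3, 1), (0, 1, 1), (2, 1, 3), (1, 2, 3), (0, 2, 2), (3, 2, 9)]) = 4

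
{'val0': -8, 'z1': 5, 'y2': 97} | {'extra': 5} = {'val0': -8, 'z1': 5, 'y2': 97, 'extra': 5}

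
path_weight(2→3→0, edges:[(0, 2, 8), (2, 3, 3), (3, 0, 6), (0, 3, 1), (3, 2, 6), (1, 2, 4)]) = w(2→3)=3 + w(3→0)=6
= 9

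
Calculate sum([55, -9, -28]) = 18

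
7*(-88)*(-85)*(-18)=-942480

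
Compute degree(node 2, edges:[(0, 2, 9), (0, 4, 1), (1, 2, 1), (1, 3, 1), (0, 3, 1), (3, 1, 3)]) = 2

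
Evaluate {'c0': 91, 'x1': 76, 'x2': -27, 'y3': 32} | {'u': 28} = {'c0': 91, 'x1': 76, 'x2': -27, 'y3': 32, 'u': 28}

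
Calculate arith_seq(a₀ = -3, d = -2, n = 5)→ a_0 = -3 + 0*-2 = -3
a_1 = -3 + 1*-2 = -5
a_2 = -3 + 2*-2 = -7
...
= [-3, -5, -7, -9, -11]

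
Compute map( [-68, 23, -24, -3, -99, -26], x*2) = [-136, 46, -48, -6, -198, -52]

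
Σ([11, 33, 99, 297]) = 11 + 33 + 99 + 297
= 440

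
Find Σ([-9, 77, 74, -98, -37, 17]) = (-9) + 77 + 74 + (-98) + (-37) + 17
= 24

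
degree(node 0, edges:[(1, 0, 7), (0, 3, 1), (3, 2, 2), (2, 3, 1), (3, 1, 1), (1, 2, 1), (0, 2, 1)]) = 3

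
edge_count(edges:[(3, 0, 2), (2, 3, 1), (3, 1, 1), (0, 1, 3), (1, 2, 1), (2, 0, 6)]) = 6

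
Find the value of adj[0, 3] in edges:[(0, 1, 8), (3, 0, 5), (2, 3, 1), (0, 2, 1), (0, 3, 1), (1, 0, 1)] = 1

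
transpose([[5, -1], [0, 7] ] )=[[5, 0], [-1, 7]]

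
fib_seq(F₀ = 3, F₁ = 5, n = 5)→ F_2 = F_1 + F_0 = 8
F_3 = F_2 + F_1 = 13
F_4 = F_3 + F_2 = 21
= [3, 5, 8, 13, 21]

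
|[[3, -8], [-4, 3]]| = -23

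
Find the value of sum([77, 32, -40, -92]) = 77 + 32 + (-40) + (-92)
= -23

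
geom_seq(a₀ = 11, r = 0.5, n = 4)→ [11.0, 5.5, 2.75, 1.375]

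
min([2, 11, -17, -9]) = -17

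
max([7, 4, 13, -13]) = 13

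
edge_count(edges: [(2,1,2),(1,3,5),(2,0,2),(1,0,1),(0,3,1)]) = 5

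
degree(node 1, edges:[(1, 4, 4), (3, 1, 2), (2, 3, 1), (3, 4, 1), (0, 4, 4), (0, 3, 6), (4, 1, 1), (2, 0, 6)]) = 3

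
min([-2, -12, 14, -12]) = -12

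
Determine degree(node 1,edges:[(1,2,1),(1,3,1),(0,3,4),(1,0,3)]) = 3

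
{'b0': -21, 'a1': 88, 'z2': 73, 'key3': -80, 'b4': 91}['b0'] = -21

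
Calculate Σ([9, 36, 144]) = 9 + 36 + 144
= 189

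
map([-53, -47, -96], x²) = [2809, 2209, 9216]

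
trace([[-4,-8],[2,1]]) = -3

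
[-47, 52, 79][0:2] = [-47, 52]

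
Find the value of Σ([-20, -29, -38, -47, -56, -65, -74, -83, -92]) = -504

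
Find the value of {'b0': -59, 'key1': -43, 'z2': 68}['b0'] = -59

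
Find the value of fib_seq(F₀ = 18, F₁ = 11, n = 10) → F_2 = F_1 + F_0 = 29
F_3 = F_2 + F_1 = 40
F_4 = F_3 + F_2 = 69
...
= [18, 11, 29, 40, 69, 109, 178, 287, 465, 752]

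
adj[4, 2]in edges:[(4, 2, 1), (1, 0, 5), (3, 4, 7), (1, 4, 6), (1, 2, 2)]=1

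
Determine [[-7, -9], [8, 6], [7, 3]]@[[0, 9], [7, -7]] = C[0][0] = (-7)*(0) + (-9)*(7) = -63
C[0][1] = (-7)*(9) + (-9)*(-7) = 0
C[1][0] = (8)*(0) + (6)*(7) = 42
C[1][1] = (8)*(9) + (6)*(-7) = 30
C[2][0] = (7)*(0) + (3)*(7) = 21
C[2][1] = (7)*(9) + (3)*(-7) = 42
= [[-63, 0], [42, 30], [21, 42]]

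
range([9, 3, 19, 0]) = 19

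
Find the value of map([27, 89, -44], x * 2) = [54, 178, -88]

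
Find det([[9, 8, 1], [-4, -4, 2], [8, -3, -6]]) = (1)*(9)*det([[-4, 2], [-3, -6]]) + (-1)*(8)*det([[-4, 2], [8, -6]]) + (1)*(1)*det([[-4, -4], [8, -3]])
= 270 + -64 + 44
= 250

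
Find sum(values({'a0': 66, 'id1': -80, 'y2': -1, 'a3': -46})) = -61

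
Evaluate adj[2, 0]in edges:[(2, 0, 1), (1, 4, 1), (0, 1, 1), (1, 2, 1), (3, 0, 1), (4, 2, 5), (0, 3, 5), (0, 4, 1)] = 1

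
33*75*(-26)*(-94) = 6048900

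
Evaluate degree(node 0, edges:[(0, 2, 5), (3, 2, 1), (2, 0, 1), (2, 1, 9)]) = incident: (0,2), (2,0)
= 2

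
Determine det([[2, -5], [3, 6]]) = 27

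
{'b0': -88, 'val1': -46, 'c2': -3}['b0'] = -88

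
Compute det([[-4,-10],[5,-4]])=(-4)*(-4) - (-10)*(5)
= 66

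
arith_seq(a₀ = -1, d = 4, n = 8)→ [-1, 3, 7, 11, 15, 19, 23, 27]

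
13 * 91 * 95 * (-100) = -11238500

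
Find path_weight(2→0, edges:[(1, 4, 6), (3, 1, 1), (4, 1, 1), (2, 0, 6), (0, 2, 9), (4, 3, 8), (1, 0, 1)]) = w(2→0)=6
= 6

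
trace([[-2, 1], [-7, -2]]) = -4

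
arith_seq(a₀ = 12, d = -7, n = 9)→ [12, 5, -2, -9, -16, -23, -30, -37, -44]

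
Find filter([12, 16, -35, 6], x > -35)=[12, 16, 6]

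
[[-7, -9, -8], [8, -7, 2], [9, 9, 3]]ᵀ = [[-7, 8, 9], [-9, -7, 9], [-8, 2, 3]]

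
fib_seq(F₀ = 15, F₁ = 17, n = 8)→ F_2 = F_1 + F_0 = 32
F_3 = F_2 + F_1 = 49
F_4 = F_3 + F_2 = 81
...
= [15, 17, 32, 49, 81, 130, 211, 341]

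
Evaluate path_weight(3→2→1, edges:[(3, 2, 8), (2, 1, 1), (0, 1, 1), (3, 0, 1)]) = 9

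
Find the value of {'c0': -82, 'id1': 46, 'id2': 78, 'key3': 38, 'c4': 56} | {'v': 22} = {'c0': -82, 'id1': 46, 'id2': 78, 'key3': 38, 'c4': 56, 'v': 22}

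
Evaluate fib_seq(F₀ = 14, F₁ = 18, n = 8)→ F_2 = F_1 + F_0 = 32
F_3 = F_2 + F_1 = 50
F_4 = F_3 + F_2 = 82
...
= [14, 18, 32, 50, 82, 132, 214, 346]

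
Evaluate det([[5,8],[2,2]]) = -6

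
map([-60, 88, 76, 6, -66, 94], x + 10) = [-50, 98, 86, 16, -56, 104]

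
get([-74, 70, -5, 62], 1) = 70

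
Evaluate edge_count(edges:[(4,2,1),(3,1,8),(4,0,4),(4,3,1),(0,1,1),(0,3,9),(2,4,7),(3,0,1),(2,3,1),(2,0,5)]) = 10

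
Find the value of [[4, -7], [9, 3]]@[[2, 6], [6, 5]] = [[-34, -11], [36, 69]]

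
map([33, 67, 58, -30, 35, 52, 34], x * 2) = 33*2=66, 67*2=134, 58*2=116, -30*2=-60, 35*2=70, 52*2=104, 34*2=68
= [66, 134, 116, -60, 70, 104, 68]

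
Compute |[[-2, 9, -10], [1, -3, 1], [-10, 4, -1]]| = (1)*(-2)*det([[-3, 1], [4, -1]]) + (-1)*(9)*det([[1, 1], [-10, -1]]) + (1)*(-10)*det([[1, -3], [-10, 4]])
= 2 + -81 + 260
= 181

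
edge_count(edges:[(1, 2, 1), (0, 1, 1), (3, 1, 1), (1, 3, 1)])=4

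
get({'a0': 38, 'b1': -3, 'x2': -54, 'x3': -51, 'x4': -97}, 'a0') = 38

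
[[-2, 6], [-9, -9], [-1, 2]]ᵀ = [[-2, -9, -1], [6, -9, 2]]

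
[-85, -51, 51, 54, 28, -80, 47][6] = 47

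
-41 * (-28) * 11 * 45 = 568260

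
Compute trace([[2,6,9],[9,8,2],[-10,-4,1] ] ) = 11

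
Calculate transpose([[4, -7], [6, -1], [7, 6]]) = [[4, 6, 7], [-7, -1, 6]]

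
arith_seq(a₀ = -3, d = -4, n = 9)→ [-3, -7, -11, -15, -19, -23, -27, -31, -35]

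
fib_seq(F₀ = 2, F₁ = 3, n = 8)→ [2, 3, 5, 8, 13, 21, 34, 55]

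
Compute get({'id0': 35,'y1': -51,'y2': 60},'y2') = 60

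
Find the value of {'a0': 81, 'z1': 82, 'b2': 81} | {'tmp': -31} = {'a0': 81, 'z1': 82, 'b2': 81, 'tmp': -31}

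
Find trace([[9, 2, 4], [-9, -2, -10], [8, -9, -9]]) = -2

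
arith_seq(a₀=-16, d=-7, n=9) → a_0 = -16 + 0*-7 = -16
a_1 = -16 + 1*-7 = -23
a_2 = -16 + 2*-7 = -30
...
= [-16, -23, -30, -37, -44, -51, -58, -65, -72]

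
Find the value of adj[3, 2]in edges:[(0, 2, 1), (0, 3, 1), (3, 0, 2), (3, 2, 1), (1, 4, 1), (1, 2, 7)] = 1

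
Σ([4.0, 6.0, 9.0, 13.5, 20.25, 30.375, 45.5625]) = 4.0 + 6.0 + 9.0 + 13.5 + 20.25 + 30.375 + 45.5625
= 128.6875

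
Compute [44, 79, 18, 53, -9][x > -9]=[44, 79, 18, 53]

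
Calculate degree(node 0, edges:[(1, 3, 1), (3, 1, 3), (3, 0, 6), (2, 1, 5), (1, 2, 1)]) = incident: (3,0)
= 1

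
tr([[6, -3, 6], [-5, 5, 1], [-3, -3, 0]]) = diagonal: 6 + 5 + 0
= 11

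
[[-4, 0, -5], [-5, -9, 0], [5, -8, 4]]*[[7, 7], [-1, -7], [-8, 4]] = [[12, -48], [-26, 28], [11, 107]]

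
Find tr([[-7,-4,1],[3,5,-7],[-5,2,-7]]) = -9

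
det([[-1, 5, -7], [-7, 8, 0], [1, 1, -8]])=(1)*(-1)*det([[8, 0], [1, -8]]) + (-1)*(5)*det([[-7, 0], [1, -8]]) + (1)*(-7)*det([[-7, 8], [1, 1]])
= 64 + -280 + 105
= -111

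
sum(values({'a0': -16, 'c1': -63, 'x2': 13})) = (-16) + (-63) + 13
= -66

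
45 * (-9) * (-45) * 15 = 273375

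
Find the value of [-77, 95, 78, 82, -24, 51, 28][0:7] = [-77, 95, 78, 82, -24, 51, 28]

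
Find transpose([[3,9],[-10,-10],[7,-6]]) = [[3, -10, 7], [9, -10, -6]]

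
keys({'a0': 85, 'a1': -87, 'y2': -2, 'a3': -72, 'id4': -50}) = ['a0', 'a1', 'y2', 'a3', 'id4']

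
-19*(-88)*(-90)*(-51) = 7674480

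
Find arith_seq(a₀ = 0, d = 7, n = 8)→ [0, 7, 14, 21, 28, 35, 42, 49]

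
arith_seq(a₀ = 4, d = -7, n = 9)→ a_0 = 4 + 0*-7 = 4
a_1 = 4 + 1*-7 = -3
a_2 = 4 + 2*-7 = -10
...
= [4, -3, -10, -17, -24, -31, -38, -45, -52]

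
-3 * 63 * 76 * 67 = -962388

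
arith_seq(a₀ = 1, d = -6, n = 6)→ [1, -5, -11, -17, -23, -29]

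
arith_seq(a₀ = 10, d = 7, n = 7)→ a_0 = 10 + 0*7 = 10
a_1 = 10 + 1*7 = 17
a_2 = 10 + 2*7 = 24
...
= [10, 17, 24, 31, 38, 45, 52]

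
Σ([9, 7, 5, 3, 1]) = 9 + 7 + 5 + 3 + 1
= 25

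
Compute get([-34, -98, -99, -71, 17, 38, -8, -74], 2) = -99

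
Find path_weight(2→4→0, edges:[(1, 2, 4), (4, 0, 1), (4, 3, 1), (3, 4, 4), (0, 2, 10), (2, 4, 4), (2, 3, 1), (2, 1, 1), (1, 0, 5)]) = w(2→4)=4 + w(4→0)=1
= 5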